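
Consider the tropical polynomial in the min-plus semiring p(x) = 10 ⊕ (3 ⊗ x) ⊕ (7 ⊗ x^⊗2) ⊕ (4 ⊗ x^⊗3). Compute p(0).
p(0) = 3

A tropical monomial a ⊗ x^⊗i evaluates to a + i · x. Evaluating each term at x = 0:
  Term 0 contributes 10 + 0 · 0 = 10
  Term 1 contributes 3 + 1 · 0 = 3
  Term 2 contributes 7 + 2 · 0 = 7
  Term 3 contributes 4 + 3 · 0 = 4
p(0) = ⊕ of these = min[10, 3, 7, 4] = 3.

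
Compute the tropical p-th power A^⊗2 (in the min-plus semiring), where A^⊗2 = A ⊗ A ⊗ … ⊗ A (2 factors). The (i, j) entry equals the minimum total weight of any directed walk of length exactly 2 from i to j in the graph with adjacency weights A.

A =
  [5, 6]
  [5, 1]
A^⊗2 =
  [10, 7]
  [6, 2]

Each entry (A^⊗2)_ij equals the minimum over all length-2 walks i = v_0 → v_1 → … → v_2 = j of Σ_t A[v_t][v_{t+1}]. For example, for (i, j) = (0, 1) we minimise over 2 possible intermediate vertex sequences; the minimum is 7, attained along the walk 0 → 1 → 1.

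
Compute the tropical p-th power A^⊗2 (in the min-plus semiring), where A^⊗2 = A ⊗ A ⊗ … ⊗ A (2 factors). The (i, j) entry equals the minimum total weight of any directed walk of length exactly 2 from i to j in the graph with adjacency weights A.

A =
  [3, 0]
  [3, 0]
A^⊗2 =
  [3, 0]
  [3, 0]

Each entry (A^⊗2)_ij equals the minimum over all length-2 walks i = v_0 → v_1 → … → v_2 = j of Σ_t A[v_t][v_{t+1}]. For example, for (i, j) = (0, 1) we minimise over 2 possible intermediate vertex sequences; the minimum is 0, attained along the walk 0 → 1 → 1.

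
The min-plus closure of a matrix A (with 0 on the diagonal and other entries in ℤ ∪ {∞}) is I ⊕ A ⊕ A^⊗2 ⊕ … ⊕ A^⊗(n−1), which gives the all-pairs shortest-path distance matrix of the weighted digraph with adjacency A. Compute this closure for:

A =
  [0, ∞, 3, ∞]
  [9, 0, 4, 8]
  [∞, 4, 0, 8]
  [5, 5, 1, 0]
Closure =
  [0, 7, 3, 11]
  [9, 0, 4, 8]
  [13, 4, 0, 8]
  [5, 5, 1, 0]

This is the Floyd-Warshall all-pairs shortest-path computation. For each intermediate vertex k = 0, 1, …, 3, update dist[i][j] ← min(dist[i][j], dist[i][k] + dist[k][j]). The final matrix gives, for each (i, j), the minimum total weight of any directed path from i to j (possibly empty when i = j).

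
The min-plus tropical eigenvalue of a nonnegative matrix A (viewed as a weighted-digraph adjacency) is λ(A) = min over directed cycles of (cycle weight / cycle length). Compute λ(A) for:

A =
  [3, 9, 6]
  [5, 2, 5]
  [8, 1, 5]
λ(A) = 2

Enumerate directed cycles and compute their means (weight / length). Sample:
  cycle 0 → 0: weight = 3, length = 1, mean = 3/1 ≈ 3.000
  cycle 1 → 1: weight = 2, length = 1, mean = 2/1 ≈ 2.000
  cycle 2 → 2: weight = 5, length = 1, mean = 5/1 ≈ 5.000
  cycle 0 → 1 → 0: weight = 14, length = 2, mean = 14/2 ≈ 7.000
  cycle 0 → 2 → 0: weight = 14, length = 2, mean = 14/2 ≈ 7.000
  cycle 1 → 0 → 1: weight = 14, length = 2, mean = 14/2 ≈ 7.000
Minimum mean = 2.000, attained e.g. along the cycle 1 → 1 with weight 2 and length 1. So λ(A) = 2/1 = 2.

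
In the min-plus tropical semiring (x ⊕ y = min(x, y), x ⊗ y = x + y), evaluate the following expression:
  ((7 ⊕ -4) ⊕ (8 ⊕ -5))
((7 ⊕ -4) ⊕ (8 ⊕ -5)) = -5

Expand innermost to outermost. Recall ⊕ takes the minimum of its arguments and ⊗ takes their sum. Working out the expression ((7 ⊕ -4) ⊕ (8 ⊕ -5)) gives -5.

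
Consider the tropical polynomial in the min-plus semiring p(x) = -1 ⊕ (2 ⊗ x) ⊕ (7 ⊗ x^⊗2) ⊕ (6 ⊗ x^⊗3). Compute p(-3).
p(-3) = -3

A tropical monomial a ⊗ x^⊗i evaluates to a + i · x. Evaluating each term at x = -3:
  Term 0 contributes -1 + 0 · -3 = -1
  Term 1 contributes 2 + 1 · -3 = -1
  Term 2 contributes 7 + 2 · -3 = 1
  Term 3 contributes 6 + 3 · -3 = -3
p(-3) = ⊕ of these = min[-1, -1, 1, -3] = -3.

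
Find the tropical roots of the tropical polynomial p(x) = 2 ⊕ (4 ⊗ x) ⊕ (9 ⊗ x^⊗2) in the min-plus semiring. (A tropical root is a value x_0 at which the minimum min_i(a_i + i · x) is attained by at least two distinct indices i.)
Roots: {-5, -2}

Each tropical root is a break point of the lower envelope of the lines y = a_i + i · x (there are 3 lines, with slopes 0, 1, ..., 2). Only the lines that attain the minimum somewhere contribute to roots; other lines are dominated. Here the surviving (envelope) indices are i = 2, i = 1, i = 0.
Intersections between consecutive envelope lines give the roots: for adjacent envelope indices i < j the intersection is x = (a_i − a_j) / (j − i). Reading off the sorted break points: {-5, -2}.
Verification: at each break x_0, at least two indices attain the minimum of min_i(a_i + i · x_0).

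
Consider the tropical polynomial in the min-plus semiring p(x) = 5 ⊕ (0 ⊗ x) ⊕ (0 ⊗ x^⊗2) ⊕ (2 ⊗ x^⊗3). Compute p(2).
p(2) = 2

A tropical monomial a ⊗ x^⊗i evaluates to a + i · x. Evaluating each term at x = 2:
  Term 0 contributes 5 + 0 · 2 = 5
  Term 1 contributes 0 + 1 · 2 = 2
  Term 2 contributes 0 + 2 · 2 = 4
  Term 3 contributes 2 + 3 · 2 = 8
p(2) = ⊕ of these = min[5, 2, 4, 8] = 2.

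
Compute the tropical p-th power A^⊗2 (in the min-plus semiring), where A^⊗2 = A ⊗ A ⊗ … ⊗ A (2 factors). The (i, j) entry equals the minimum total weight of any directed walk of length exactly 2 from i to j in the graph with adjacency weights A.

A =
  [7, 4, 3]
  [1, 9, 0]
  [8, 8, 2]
A^⊗2 =
  [5, 11, 4]
  [8, 5, 2]
  [9, 10, 4]

Each entry (A^⊗2)_ij equals the minimum over all length-2 walks i = v_0 → v_1 → … → v_2 = j of Σ_t A[v_t][v_{t+1}]. For example, for (i, j) = (0, 2) we minimise over 3 possible intermediate vertex sequences; the minimum is 4, attained along the walk 0 → 1 → 2.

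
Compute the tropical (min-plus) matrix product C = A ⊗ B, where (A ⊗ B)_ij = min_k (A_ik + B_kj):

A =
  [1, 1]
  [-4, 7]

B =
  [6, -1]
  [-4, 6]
A ⊗ B =
  [-3, 0]
  [2, -5]

Apply the min-plus product entry-by-entry:
  C[0][0] = min over k of (A[0][0] + B[0][0] = 1 + 6 = 7, A[0][1] + B[1][0] = 1 + -4 = -3) = -3 (attained at k = 1)
  C[0][1] = min over k of (A[0][0] + B[0][1] = 1 + -1 = 0, A[0][1] + B[1][1] = 1 + 6 = 7) = 0 (attained at k = 0)
  C[1][0] = min over k of (A[1][0] + B[0][0] = -4 + 6 = 2, A[1][1] + B[1][0] = 7 + -4 = 3) = 2 (attained at k = 0)
  C[1][1] = min over k of (A[1][0] + B[0][1] = -4 + -1 = -5, A[1][1] + B[1][1] = 7 + 6 = 13) = -5 (attained at k = 0)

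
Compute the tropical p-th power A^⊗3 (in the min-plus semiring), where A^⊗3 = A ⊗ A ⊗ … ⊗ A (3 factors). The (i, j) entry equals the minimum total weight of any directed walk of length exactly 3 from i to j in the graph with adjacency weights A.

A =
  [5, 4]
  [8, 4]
A^⊗3 =
  [15, 12]
  [16, 12]

Each entry (A^⊗3)_ij equals the minimum over all length-3 walks i = v_0 → v_1 → … → v_3 = j of Σ_t A[v_t][v_{t+1}]. For example, for (i, j) = (0, 1) we minimise over 4 possible intermediate vertex sequences; the minimum is 12, attained along the walk 0 → 1 → 1 → 1.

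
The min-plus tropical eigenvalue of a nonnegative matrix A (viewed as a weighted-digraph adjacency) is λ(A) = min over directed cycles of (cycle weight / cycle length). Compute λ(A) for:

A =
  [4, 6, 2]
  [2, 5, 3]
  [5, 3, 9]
λ(A) = 7/3

Enumerate directed cycles and compute their means (weight / length). Sample:
  cycle 0 → 0: weight = 4, length = 1, mean = 4/1 ≈ 4.000
  cycle 1 → 1: weight = 5, length = 1, mean = 5/1 ≈ 5.000
  cycle 2 → 2: weight = 9, length = 1, mean = 9/1 ≈ 9.000
  cycle 0 → 1 → 0: weight = 8, length = 2, mean = 8/2 ≈ 4.000
  cycle 0 → 2 → 0: weight = 7, length = 2, mean = 7/2 ≈ 3.500
  cycle 1 → 0 → 1: weight = 8, length = 2, mean = 8/2 ≈ 4.000
Minimum mean = 2.333, attained e.g. along the cycle 0 → 2 → 1 → 0 with weight 7 and length 3. So λ(A) = 7/3 = 7/3.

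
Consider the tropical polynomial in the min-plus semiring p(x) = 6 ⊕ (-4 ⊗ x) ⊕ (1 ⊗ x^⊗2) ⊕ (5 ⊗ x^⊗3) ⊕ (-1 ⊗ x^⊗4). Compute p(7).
p(7) = 3

A tropical monomial a ⊗ x^⊗i evaluates to a + i · x. Evaluating each term at x = 7:
  Term 0 contributes 6 + 0 · 7 = 6
  Term 1 contributes -4 + 1 · 7 = 3
  Term 2 contributes 1 + 2 · 7 = 15
  Term 3 contributes 5 + 3 · 7 = 26
  Term 4 contributes -1 + 4 · 7 = 27
p(7) = ⊕ of these = min[6, 3, 15, 26, 27] = 3.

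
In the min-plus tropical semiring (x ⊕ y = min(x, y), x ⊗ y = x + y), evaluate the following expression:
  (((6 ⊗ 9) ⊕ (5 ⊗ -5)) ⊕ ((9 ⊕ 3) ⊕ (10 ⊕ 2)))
(((6 ⊗ 9) ⊕ (5 ⊗ -5)) ⊕ ((9 ⊕ 3) ⊕ (10 ⊕ 2))) = 0

Expand innermost to outermost. Recall ⊕ takes the minimum of its arguments and ⊗ takes their sum. Working out the expression (((6 ⊗ 9) ⊕ (5 ⊗ -5)) ⊕ ((9 ⊕ 3) ⊕ (10 ⊕ 2))) gives 0.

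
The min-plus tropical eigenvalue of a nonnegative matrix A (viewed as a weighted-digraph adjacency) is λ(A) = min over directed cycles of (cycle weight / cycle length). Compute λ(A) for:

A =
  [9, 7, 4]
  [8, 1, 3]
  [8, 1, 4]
λ(A) = 1

Enumerate directed cycles and compute their means (weight / length). Sample:
  cycle 0 → 0: weight = 9, length = 1, mean = 9/1 ≈ 9.000
  cycle 1 → 1: weight = 1, length = 1, mean = 1/1 ≈ 1.000
  cycle 2 → 2: weight = 4, length = 1, mean = 4/1 ≈ 4.000
  cycle 0 → 1 → 0: weight = 15, length = 2, mean = 15/2 ≈ 7.500
  cycle 0 → 2 → 0: weight = 12, length = 2, mean = 12/2 ≈ 6.000
  cycle 1 → 0 → 1: weight = 15, length = 2, mean = 15/2 ≈ 7.500
Minimum mean = 1.000, attained e.g. along the cycle 1 → 1 with weight 1 and length 1. So λ(A) = 1/1 = 1.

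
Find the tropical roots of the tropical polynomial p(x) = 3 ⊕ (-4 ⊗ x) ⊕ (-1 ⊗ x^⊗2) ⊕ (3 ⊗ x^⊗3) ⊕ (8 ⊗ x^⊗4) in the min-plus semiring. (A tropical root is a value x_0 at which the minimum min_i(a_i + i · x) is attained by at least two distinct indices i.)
Roots: {-5, -4, -3, 7}

Each tropical root is a break point of the lower envelope of the lines y = a_i + i · x (there are 5 lines, with slopes 0, 1, ..., 4). Only the lines that attain the minimum somewhere contribute to roots; other lines are dominated. Here the surviving (envelope) indices are i = 4, i = 3, i = 2, i = 1, i = 0.
Intersections between consecutive envelope lines give the roots: for adjacent envelope indices i < j the intersection is x = (a_i − a_j) / (j − i). Reading off the sorted break points: {-5, -4, -3, 7}.
Verification: at each break x_0, at least two indices attain the minimum of min_i(a_i + i · x_0).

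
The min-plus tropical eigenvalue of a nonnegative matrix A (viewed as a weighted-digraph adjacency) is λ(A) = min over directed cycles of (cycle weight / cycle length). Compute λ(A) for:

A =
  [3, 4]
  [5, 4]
λ(A) = 3

Enumerate directed cycles and compute their means (weight / length). Sample:
  cycle 0 → 0: weight = 3, length = 1, mean = 3/1 ≈ 3.000
  cycle 1 → 1: weight = 4, length = 1, mean = 4/1 ≈ 4.000
  cycle 0 → 1 → 0: weight = 9, length = 2, mean = 9/2 ≈ 4.500
  cycle 1 → 0 → 1: weight = 9, length = 2, mean = 9/2 ≈ 4.500
Minimum mean = 3.000, attained e.g. along the cycle 0 → 0 with weight 3 and length 1. So λ(A) = 3/1 = 3.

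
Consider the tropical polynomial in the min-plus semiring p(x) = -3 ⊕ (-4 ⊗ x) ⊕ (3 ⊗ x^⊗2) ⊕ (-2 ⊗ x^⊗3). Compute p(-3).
p(-3) = -11

A tropical monomial a ⊗ x^⊗i evaluates to a + i · x. Evaluating each term at x = -3:
  Term 0 contributes -3 + 0 · -3 = -3
  Term 1 contributes -4 + 1 · -3 = -7
  Term 2 contributes 3 + 2 · -3 = -3
  Term 3 contributes -2 + 3 · -3 = -11
p(-3) = ⊕ of these = min[-3, -7, -3, -11] = -11.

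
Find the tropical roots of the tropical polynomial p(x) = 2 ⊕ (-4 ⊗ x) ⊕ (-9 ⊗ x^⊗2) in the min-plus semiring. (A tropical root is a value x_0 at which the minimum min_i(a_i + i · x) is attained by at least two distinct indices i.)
Roots: {5, 6}

Each tropical root is a break point of the lower envelope of the lines y = a_i + i · x (there are 3 lines, with slopes 0, 1, ..., 2). Only the lines that attain the minimum somewhere contribute to roots; other lines are dominated. Here the surviving (envelope) indices are i = 2, i = 1, i = 0.
Intersections between consecutive envelope lines give the roots: for adjacent envelope indices i < j the intersection is x = (a_i − a_j) / (j − i). Reading off the sorted break points: {5, 6}.
Verification: at each break x_0, at least two indices attain the minimum of min_i(a_i + i · x_0).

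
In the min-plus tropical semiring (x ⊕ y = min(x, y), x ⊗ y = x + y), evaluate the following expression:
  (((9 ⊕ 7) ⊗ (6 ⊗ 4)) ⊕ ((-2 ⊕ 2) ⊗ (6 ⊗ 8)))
(((9 ⊕ 7) ⊗ (6 ⊗ 4)) ⊕ ((-2 ⊕ 2) ⊗ (6 ⊗ 8))) = 12

Expand innermost to outermost. Recall ⊕ takes the minimum of its arguments and ⊗ takes their sum. Working out the expression (((9 ⊕ 7) ⊗ (6 ⊗ 4)) ⊕ ((-2 ⊕ 2) ⊗ (6 ⊗ 8))) gives 12.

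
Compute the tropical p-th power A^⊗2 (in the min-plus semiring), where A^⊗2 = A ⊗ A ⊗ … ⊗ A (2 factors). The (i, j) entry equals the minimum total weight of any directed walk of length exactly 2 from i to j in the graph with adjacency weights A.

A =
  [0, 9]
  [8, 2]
A^⊗2 =
  [0, 9]
  [8, 4]

Each entry (A^⊗2)_ij equals the minimum over all length-2 walks i = v_0 → v_1 → … → v_2 = j of Σ_t A[v_t][v_{t+1}]. For example, for (i, j) = (0, 1) we minimise over 2 possible intermediate vertex sequences; the minimum is 9, attained along the walk 0 → 0 → 1.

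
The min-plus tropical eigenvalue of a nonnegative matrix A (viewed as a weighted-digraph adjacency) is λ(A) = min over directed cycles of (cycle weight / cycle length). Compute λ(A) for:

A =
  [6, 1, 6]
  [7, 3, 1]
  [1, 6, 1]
λ(A) = 1

Enumerate directed cycles and compute their means (weight / length). Sample:
  cycle 0 → 0: weight = 6, length = 1, mean = 6/1 ≈ 6.000
  cycle 1 → 1: weight = 3, length = 1, mean = 3/1 ≈ 3.000
  cycle 2 → 2: weight = 1, length = 1, mean = 1/1 ≈ 1.000
  cycle 0 → 1 → 0: weight = 8, length = 2, mean = 8/2 ≈ 4.000
  cycle 0 → 2 → 0: weight = 7, length = 2, mean = 7/2 ≈ 3.500
  cycle 1 → 0 → 1: weight = 8, length = 2, mean = 8/2 ≈ 4.000
Minimum mean = 1.000, attained e.g. along the cycle 2 → 2 with weight 1 and length 1. So λ(A) = 1/1 = 1.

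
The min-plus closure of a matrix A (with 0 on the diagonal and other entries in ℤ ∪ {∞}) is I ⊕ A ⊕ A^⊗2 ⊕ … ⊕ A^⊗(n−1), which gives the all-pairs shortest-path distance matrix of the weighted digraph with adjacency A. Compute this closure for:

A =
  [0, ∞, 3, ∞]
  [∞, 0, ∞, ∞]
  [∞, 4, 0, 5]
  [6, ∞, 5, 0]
Closure =
  [0, 7, 3, 8]
  [∞, 0, ∞, ∞]
  [11, 4, 0, 5]
  [6, 9, 5, 0]

This is the Floyd-Warshall all-pairs shortest-path computation. For each intermediate vertex k = 0, 1, …, 3, update dist[i][j] ← min(dist[i][j], dist[i][k] + dist[k][j]). The final matrix gives, for each (i, j), the minimum total weight of any directed path from i to j (possibly empty when i = j).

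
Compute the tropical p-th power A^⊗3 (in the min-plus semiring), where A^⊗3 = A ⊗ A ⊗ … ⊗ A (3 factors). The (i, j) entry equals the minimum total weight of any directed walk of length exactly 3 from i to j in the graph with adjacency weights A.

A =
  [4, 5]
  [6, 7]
A^⊗3 =
  [12, 13]
  [14, 15]

Each entry (A^⊗3)_ij equals the minimum over all length-3 walks i = v_0 → v_1 → … → v_3 = j of Σ_t A[v_t][v_{t+1}]. For example, for (i, j) = (0, 1) we minimise over 4 possible intermediate vertex sequences; the minimum is 13, attained along the walk 0 → 0 → 0 → 1.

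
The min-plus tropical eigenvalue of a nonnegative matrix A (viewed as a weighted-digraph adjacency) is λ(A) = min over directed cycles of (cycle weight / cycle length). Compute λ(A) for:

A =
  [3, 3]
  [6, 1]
λ(A) = 1

Enumerate directed cycles and compute their means (weight / length). Sample:
  cycle 0 → 0: weight = 3, length = 1, mean = 3/1 ≈ 3.000
  cycle 1 → 1: weight = 1, length = 1, mean = 1/1 ≈ 1.000
  cycle 0 → 1 → 0: weight = 9, length = 2, mean = 9/2 ≈ 4.500
  cycle 1 → 0 → 1: weight = 9, length = 2, mean = 9/2 ≈ 4.500
Minimum mean = 1.000, attained e.g. along the cycle 1 → 1 with weight 1 and length 1. So λ(A) = 1/1 = 1.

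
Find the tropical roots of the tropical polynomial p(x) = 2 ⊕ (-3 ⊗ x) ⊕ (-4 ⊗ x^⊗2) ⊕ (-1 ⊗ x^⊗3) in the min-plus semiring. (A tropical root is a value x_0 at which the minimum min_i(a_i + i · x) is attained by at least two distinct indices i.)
Roots: {-3, 1, 5}

Each tropical root is a break point of the lower envelope of the lines y = a_i + i · x (there are 4 lines, with slopes 0, 1, ..., 3). Only the lines that attain the minimum somewhere contribute to roots; other lines are dominated. Here the surviving (envelope) indices are i = 3, i = 2, i = 1, i = 0.
Intersections between consecutive envelope lines give the roots: for adjacent envelope indices i < j the intersection is x = (a_i − a_j) / (j − i). Reading off the sorted break points: {-3, 1, 5}.
Verification: at each break x_0, at least two indices attain the minimum of min_i(a_i + i · x_0).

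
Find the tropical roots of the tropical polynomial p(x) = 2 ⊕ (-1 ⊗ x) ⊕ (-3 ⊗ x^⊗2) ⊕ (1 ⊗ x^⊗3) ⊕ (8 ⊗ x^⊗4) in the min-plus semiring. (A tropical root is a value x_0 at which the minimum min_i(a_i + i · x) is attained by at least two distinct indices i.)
Roots: {-7, -4, 2, 3}

Each tropical root is a break point of the lower envelope of the lines y = a_i + i · x (there are 5 lines, with slopes 0, 1, ..., 4). Only the lines that attain the minimum somewhere contribute to roots; other lines are dominated. Here the surviving (envelope) indices are i = 4, i = 3, i = 2, i = 1, i = 0.
Intersections between consecutive envelope lines give the roots: for adjacent envelope indices i < j the intersection is x = (a_i − a_j) / (j − i). Reading off the sorted break points: {-7, -4, 2, 3}.
Verification: at each break x_0, at least two indices attain the minimum of min_i(a_i + i · x_0).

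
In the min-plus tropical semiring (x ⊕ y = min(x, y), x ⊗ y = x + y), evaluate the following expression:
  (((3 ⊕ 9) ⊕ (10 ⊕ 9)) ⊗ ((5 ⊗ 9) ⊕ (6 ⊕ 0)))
(((3 ⊕ 9) ⊕ (10 ⊕ 9)) ⊗ ((5 ⊗ 9) ⊕ (6 ⊕ 0))) = 3

Expand innermost to outermost. Recall ⊕ takes the minimum of its arguments and ⊗ takes their sum. Working out the expression (((3 ⊕ 9) ⊕ (10 ⊕ 9)) ⊗ ((5 ⊗ 9) ⊕ (6 ⊕ 0))) gives 3.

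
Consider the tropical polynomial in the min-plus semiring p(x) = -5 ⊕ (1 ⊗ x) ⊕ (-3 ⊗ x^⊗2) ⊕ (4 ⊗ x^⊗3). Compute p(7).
p(7) = -5

A tropical monomial a ⊗ x^⊗i evaluates to a + i · x. Evaluating each term at x = 7:
  Term 0 contributes -5 + 0 · 7 = -5
  Term 1 contributes 1 + 1 · 7 = 8
  Term 2 contributes -3 + 2 · 7 = 11
  Term 3 contributes 4 + 3 · 7 = 25
p(7) = ⊕ of these = min[-5, 8, 11, 25] = -5.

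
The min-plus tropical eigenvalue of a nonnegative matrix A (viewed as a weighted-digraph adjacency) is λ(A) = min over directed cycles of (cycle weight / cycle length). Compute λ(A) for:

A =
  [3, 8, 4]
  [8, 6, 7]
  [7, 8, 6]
λ(A) = 3

Enumerate directed cycles and compute their means (weight / length). Sample:
  cycle 0 → 0: weight = 3, length = 1, mean = 3/1 ≈ 3.000
  cycle 1 → 1: weight = 6, length = 1, mean = 6/1 ≈ 6.000
  cycle 2 → 2: weight = 6, length = 1, mean = 6/1 ≈ 6.000
  cycle 0 → 1 → 0: weight = 16, length = 2, mean = 16/2 ≈ 8.000
  cycle 0 → 2 → 0: weight = 11, length = 2, mean = 11/2 ≈ 5.500
  cycle 1 → 0 → 1: weight = 16, length = 2, mean = 16/2 ≈ 8.000
Minimum mean = 3.000, attained e.g. along the cycle 0 → 0 with weight 3 and length 1. So λ(A) = 3/1 = 3.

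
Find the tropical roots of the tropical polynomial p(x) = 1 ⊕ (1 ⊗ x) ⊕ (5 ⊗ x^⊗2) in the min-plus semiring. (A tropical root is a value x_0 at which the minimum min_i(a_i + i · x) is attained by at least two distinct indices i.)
Roots: {-4, 0}

Each tropical root is a break point of the lower envelope of the lines y = a_i + i · x (there are 3 lines, with slopes 0, 1, ..., 2). Only the lines that attain the minimum somewhere contribute to roots; other lines are dominated. Here the surviving (envelope) indices are i = 2, i = 1, i = 0.
Intersections between consecutive envelope lines give the roots: for adjacent envelope indices i < j the intersection is x = (a_i − a_j) / (j − i). Reading off the sorted break points: {-4, 0}.
Verification: at each break x_0, at least two indices attain the minimum of min_i(a_i + i · x_0).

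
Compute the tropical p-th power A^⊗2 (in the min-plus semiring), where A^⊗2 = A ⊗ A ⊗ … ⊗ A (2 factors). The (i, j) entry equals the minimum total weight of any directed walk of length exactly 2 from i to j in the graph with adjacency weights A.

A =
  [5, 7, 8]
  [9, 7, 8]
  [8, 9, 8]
A^⊗2 =
  [10, 12, 13]
  [14, 14, 15]
  [13, 15, 16]

Each entry (A^⊗2)_ij equals the minimum over all length-2 walks i = v_0 → v_1 → … → v_2 = j of Σ_t A[v_t][v_{t+1}]. For example, for (i, j) = (0, 2) we minimise over 3 possible intermediate vertex sequences; the minimum is 13, attained along the walk 0 → 0 → 2.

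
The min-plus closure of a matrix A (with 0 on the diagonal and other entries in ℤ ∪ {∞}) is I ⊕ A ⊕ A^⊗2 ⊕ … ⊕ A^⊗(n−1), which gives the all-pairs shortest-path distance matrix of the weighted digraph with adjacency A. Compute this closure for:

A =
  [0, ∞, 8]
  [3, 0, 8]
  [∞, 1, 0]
Closure =
  [0, 9, 8]
  [3, 0, 8]
  [4, 1, 0]

This is the Floyd-Warshall all-pairs shortest-path computation. For each intermediate vertex k = 0, 1, …, 2, update dist[i][j] ← min(dist[i][j], dist[i][k] + dist[k][j]). The final matrix gives, for each (i, j), the minimum total weight of any directed path from i to j (possibly empty when i = j).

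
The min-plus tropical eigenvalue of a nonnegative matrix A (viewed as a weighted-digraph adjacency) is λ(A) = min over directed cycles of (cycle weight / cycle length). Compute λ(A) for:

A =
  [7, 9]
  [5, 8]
λ(A) = 7

Enumerate directed cycles and compute their means (weight / length). Sample:
  cycle 0 → 0: weight = 7, length = 1, mean = 7/1 ≈ 7.000
  cycle 1 → 1: weight = 8, length = 1, mean = 8/1 ≈ 8.000
  cycle 0 → 1 → 0: weight = 14, length = 2, mean = 14/2 ≈ 7.000
  cycle 1 → 0 → 1: weight = 14, length = 2, mean = 14/2 ≈ 7.000
Minimum mean = 7.000, attained e.g. along the cycle 0 → 0 with weight 7 and length 1. So λ(A) = 7/1 = 7.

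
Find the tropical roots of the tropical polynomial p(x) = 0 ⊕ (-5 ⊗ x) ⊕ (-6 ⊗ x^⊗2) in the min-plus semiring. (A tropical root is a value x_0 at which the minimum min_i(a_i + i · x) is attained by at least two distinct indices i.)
Roots: {1, 5}

Each tropical root is a break point of the lower envelope of the lines y = a_i + i · x (there are 3 lines, with slopes 0, 1, ..., 2). Only the lines that attain the minimum somewhere contribute to roots; other lines are dominated. Here the surviving (envelope) indices are i = 2, i = 1, i = 0.
Intersections between consecutive envelope lines give the roots: for adjacent envelope indices i < j the intersection is x = (a_i − a_j) / (j − i). Reading off the sorted break points: {1, 5}.
Verification: at each break x_0, at least two indices attain the minimum of min_i(a_i + i · x_0).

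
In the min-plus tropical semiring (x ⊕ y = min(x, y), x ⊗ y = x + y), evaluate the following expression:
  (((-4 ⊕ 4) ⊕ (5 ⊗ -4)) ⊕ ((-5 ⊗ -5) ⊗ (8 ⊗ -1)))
(((-4 ⊕ 4) ⊕ (5 ⊗ -4)) ⊕ ((-5 ⊗ -5) ⊗ (8 ⊗ -1))) = -4

Expand innermost to outermost. Recall ⊕ takes the minimum of its arguments and ⊗ takes their sum. Working out the expression (((-4 ⊕ 4) ⊕ (5 ⊗ -4)) ⊕ ((-5 ⊗ -5) ⊗ (8 ⊗ -1))) gives -4.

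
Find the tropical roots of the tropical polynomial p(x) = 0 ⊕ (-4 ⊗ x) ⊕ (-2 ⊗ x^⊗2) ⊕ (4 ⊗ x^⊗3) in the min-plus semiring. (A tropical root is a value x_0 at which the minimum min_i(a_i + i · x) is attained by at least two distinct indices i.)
Roots: {-6, -2, 4}

Each tropical root is a break point of the lower envelope of the lines y = a_i + i · x (there are 4 lines, with slopes 0, 1, ..., 3). Only the lines that attain the minimum somewhere contribute to roots; other lines are dominated. Here the surviving (envelope) indices are i = 3, i = 2, i = 1, i = 0.
Intersections between consecutive envelope lines give the roots: for adjacent envelope indices i < j the intersection is x = (a_i − a_j) / (j − i). Reading off the sorted break points: {-6, -2, 4}.
Verification: at each break x_0, at least two indices attain the minimum of min_i(a_i + i · x_0).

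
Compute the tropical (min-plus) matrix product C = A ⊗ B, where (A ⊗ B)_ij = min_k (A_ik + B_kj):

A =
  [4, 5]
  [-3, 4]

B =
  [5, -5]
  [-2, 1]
A ⊗ B =
  [3, -1]
  [2, -8]

Apply the min-plus product entry-by-entry:
  C[0][0] = min over k of (A[0][0] + B[0][0] = 4 + 5 = 9, A[0][1] + B[1][0] = 5 + -2 = 3) = 3 (attained at k = 1)
  C[0][1] = min over k of (A[0][0] + B[0][1] = 4 + -5 = -1, A[0][1] + B[1][1] = 5 + 1 = 6) = -1 (attained at k = 0)
  C[1][0] = min over k of (A[1][0] + B[0][0] = -3 + 5 = 2, A[1][1] + B[1][0] = 4 + -2 = 2) = 2 (attained at k = 0)
  C[1][1] = min over k of (A[1][0] + B[0][1] = -3 + -5 = -8, A[1][1] + B[1][1] = 4 + 1 = 5) = -8 (attained at k = 0)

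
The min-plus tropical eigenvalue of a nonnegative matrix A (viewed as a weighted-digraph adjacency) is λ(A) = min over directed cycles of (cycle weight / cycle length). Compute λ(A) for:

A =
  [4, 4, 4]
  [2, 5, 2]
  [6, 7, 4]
λ(A) = 3

Enumerate directed cycles and compute their means (weight / length). Sample:
  cycle 0 → 0: weight = 4, length = 1, mean = 4/1 ≈ 4.000
  cycle 1 → 1: weight = 5, length = 1, mean = 5/1 ≈ 5.000
  cycle 2 → 2: weight = 4, length = 1, mean = 4/1 ≈ 4.000
  cycle 0 → 1 → 0: weight = 6, length = 2, mean = 6/2 ≈ 3.000
  cycle 0 → 2 → 0: weight = 10, length = 2, mean = 10/2 ≈ 5.000
  cycle 1 → 0 → 1: weight = 6, length = 2, mean = 6/2 ≈ 3.000
Minimum mean = 3.000, attained e.g. along the cycle 0 → 1 → 0 with weight 6 and length 2. So λ(A) = 6/2 = 3.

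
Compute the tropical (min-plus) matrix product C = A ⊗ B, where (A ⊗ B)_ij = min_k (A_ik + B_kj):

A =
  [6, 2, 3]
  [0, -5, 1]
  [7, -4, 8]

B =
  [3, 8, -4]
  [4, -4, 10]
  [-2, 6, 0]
A ⊗ B =
  [1, -2, 2]
  [-1, -9, -4]
  [0, -8, 3]

Apply the min-plus product entry-by-entry:
  C[0][0] = min over k of (A[0][0] + B[0][0] = 6 + 3 = 9, A[0][1] + B[1][0] = 2 + 4 = 6, A[0][2] + B[2][0] = 3 + -2 = 1) = 1 (attained at k = 2)
  C[0][1] = min over k of (A[0][0] + B[0][1] = 6 + 8 = 14, A[0][1] + B[1][1] = 2 + -4 = -2, A[0][2] + B[2][1] = 3 + 6 = 9) = -2 (attained at k = 1)
  C[0][2] = min over k of (A[0][0] + B[0][2] = 6 + -4 = 2, A[0][1] + B[1][2] = 2 + 10 = 12, A[0][2] + B[2][2] = 3 + 0 = 3) = 2 (attained at k = 0)
  C[1][0] = min over k of (A[1][0] + B[0][0] = 0 + 3 = 3, A[1][1] + B[1][0] = -5 + 4 = -1, A[1][2] + B[2][0] = 1 + -2 = -1) = -1 (attained at k = 1)
  C[1][1] = min over k of (A[1][0] + B[0][1] = 0 + 8 = 8, A[1][1] + B[1][1] = -5 + -4 = -9, A[1][2] + B[2][1] = 1 + 6 = 7) = -9 (attained at k = 1)
  C[1][2] = min over k of (A[1][0] + B[0][2] = 0 + -4 = -4, A[1][1] + B[1][2] = -5 + 10 = 5, A[1][2] + B[2][2] = 1 + 0 = 1) = -4 (attained at k = 0)
  C[2][0] = min over k of (A[2][0] + B[0][0] = 7 + 3 = 10, A[2][1] + B[1][0] = -4 + 4 = 0, A[2][2] + B[2][0] = 8 + -2 = 6) = 0 (attained at k = 1)
  C[2][1] = min over k of (A[2][0] + B[0][1] = 7 + 8 = 15, A[2][1] + B[1][1] = -4 + -4 = -8, A[2][2] + B[2][1] = 8 + 6 = 14) = -8 (attained at k = 1)
  C[2][2] = min over k of (A[2][0] + B[0][2] = 7 + -4 = 3, A[2][1] + B[1][2] = -4 + 10 = 6, A[2][2] + B[2][2] = 8 + 0 = 8) = 3 (attained at k = 0)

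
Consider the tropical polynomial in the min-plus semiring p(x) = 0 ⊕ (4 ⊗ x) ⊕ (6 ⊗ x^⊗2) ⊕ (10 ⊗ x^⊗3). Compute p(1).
p(1) = 0

A tropical monomial a ⊗ x^⊗i evaluates to a + i · x. Evaluating each term at x = 1:
  Term 0 contributes 0 + 0 · 1 = 0
  Term 1 contributes 4 + 1 · 1 = 5
  Term 2 contributes 6 + 2 · 1 = 8
  Term 3 contributes 10 + 3 · 1 = 13
p(1) = ⊕ of these = min[0, 5, 8, 13] = 0.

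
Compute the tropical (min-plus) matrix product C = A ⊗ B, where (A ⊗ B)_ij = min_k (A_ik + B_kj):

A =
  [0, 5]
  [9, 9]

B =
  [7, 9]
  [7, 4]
A ⊗ B =
  [7, 9]
  [16, 13]

Apply the min-plus product entry-by-entry:
  C[0][0] = min over k of (A[0][0] + B[0][0] = 0 + 7 = 7, A[0][1] + B[1][0] = 5 + 7 = 12) = 7 (attained at k = 0)
  C[0][1] = min over k of (A[0][0] + B[0][1] = 0 + 9 = 9, A[0][1] + B[1][1] = 5 + 4 = 9) = 9 (attained at k = 0)
  C[1][0] = min over k of (A[1][0] + B[0][0] = 9 + 7 = 16, A[1][1] + B[1][0] = 9 + 7 = 16) = 16 (attained at k = 0)
  C[1][1] = min over k of (A[1][0] + B[0][1] = 9 + 9 = 18, A[1][1] + B[1][1] = 9 + 4 = 13) = 13 (attained at k = 1)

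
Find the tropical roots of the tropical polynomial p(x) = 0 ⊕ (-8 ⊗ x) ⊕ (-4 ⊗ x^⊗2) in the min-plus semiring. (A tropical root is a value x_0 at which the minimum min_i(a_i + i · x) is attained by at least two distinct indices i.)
Roots: {-4, 8}

Each tropical root is a break point of the lower envelope of the lines y = a_i + i · x (there are 3 lines, with slopes 0, 1, ..., 2). Only the lines that attain the minimum somewhere contribute to roots; other lines are dominated. Here the surviving (envelope) indices are i = 2, i = 1, i = 0.
Intersections between consecutive envelope lines give the roots: for adjacent envelope indices i < j the intersection is x = (a_i − a_j) / (j − i). Reading off the sorted break points: {-4, 8}.
Verification: at each break x_0, at least two indices attain the minimum of min_i(a_i + i · x_0).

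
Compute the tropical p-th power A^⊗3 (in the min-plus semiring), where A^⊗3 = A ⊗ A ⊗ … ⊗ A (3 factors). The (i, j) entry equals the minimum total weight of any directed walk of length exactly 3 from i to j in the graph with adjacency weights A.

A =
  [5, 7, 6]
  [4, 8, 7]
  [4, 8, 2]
A^⊗3 =
  [12, 16, 10]
  [13, 16, 11]
  [8, 12, 6]

Each entry (A^⊗3)_ij equals the minimum over all length-3 walks i = v_0 → v_1 → … → v_3 = j of Σ_t A[v_t][v_{t+1}]. For example, for (i, j) = (0, 2) we minimise over 9 possible intermediate vertex sequences; the minimum is 10, attained along the walk 0 → 2 → 2 → 2.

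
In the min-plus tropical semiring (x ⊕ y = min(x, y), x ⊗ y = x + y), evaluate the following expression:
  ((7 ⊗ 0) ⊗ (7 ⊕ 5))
((7 ⊗ 0) ⊗ (7 ⊕ 5)) = 12

Expand innermost to outermost. Recall ⊕ takes the minimum of its arguments and ⊗ takes their sum. Working out the expression ((7 ⊗ 0) ⊗ (7 ⊕ 5)) gives 12.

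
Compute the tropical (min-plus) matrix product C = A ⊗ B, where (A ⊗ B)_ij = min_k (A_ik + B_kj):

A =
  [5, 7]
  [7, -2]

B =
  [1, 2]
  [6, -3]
A ⊗ B =
  [6, 4]
  [4, -5]

Apply the min-plus product entry-by-entry:
  C[0][0] = min over k of (A[0][0] + B[0][0] = 5 + 1 = 6, A[0][1] + B[1][0] = 7 + 6 = 13) = 6 (attained at k = 0)
  C[0][1] = min over k of (A[0][0] + B[0][1] = 5 + 2 = 7, A[0][1] + B[1][1] = 7 + -3 = 4) = 4 (attained at k = 1)
  C[1][0] = min over k of (A[1][0] + B[0][0] = 7 + 1 = 8, A[1][1] + B[1][0] = -2 + 6 = 4) = 4 (attained at k = 1)
  C[1][1] = min over k of (A[1][0] + B[0][1] = 7 + 2 = 9, A[1][1] + B[1][1] = -2 + -3 = -5) = -5 (attained at k = 1)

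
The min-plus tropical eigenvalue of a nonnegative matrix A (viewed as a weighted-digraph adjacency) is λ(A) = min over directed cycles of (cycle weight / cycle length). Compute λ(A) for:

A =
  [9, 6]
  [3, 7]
λ(A) = 9/2

Enumerate directed cycles and compute their means (weight / length). Sample:
  cycle 0 → 0: weight = 9, length = 1, mean = 9/1 ≈ 9.000
  cycle 1 → 1: weight = 7, length = 1, mean = 7/1 ≈ 7.000
  cycle 0 → 1 → 0: weight = 9, length = 2, mean = 9/2 ≈ 4.500
  cycle 1 → 0 → 1: weight = 9, length = 2, mean = 9/2 ≈ 4.500
Minimum mean = 4.500, attained e.g. along the cycle 0 → 1 → 0 with weight 9 and length 2. So λ(A) = 9/2 = 9/2.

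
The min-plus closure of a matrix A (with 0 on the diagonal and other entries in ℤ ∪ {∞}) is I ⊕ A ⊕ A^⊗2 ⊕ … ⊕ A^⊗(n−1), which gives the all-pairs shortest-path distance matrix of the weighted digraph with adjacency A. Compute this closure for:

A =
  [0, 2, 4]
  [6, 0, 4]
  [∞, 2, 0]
Closure =
  [0, 2, 4]
  [6, 0, 4]
  [8, 2, 0]

This is the Floyd-Warshall all-pairs shortest-path computation. For each intermediate vertex k = 0, 1, …, 2, update dist[i][j] ← min(dist[i][j], dist[i][k] + dist[k][j]). The final matrix gives, for each (i, j), the minimum total weight of any directed path from i to j (possibly empty when i = j).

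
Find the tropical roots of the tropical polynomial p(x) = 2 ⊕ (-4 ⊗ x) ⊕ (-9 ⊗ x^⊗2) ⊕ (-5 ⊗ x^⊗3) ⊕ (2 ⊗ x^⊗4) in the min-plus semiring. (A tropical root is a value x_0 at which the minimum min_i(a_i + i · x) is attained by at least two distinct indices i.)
Roots: {-7, -4, 5, 6}

Each tropical root is a break point of the lower envelope of the lines y = a_i + i · x (there are 5 lines, with slopes 0, 1, ..., 4). Only the lines that attain the minimum somewhere contribute to roots; other lines are dominated. Here the surviving (envelope) indices are i = 4, i = 3, i = 2, i = 1, i = 0.
Intersections between consecutive envelope lines give the roots: for adjacent envelope indices i < j the intersection is x = (a_i − a_j) / (j − i). Reading off the sorted break points: {-7, -4, 5, 6}.
Verification: at each break x_0, at least two indices attain the minimum of min_i(a_i + i · x_0).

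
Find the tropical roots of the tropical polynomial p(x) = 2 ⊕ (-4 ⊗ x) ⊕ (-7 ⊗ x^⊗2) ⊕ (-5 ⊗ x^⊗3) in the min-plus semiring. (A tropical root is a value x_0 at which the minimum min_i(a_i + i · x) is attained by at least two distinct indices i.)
Roots: {-2, 3, 6}

Each tropical root is a break point of the lower envelope of the lines y = a_i + i · x (there are 4 lines, with slopes 0, 1, ..., 3). Only the lines that attain the minimum somewhere contribute to roots; other lines are dominated. Here the surviving (envelope) indices are i = 3, i = 2, i = 1, i = 0.
Intersections between consecutive envelope lines give the roots: for adjacent envelope indices i < j the intersection is x = (a_i − a_j) / (j − i). Reading off the sorted break points: {-2, 3, 6}.
Verification: at each break x_0, at least two indices attain the minimum of min_i(a_i + i · x_0).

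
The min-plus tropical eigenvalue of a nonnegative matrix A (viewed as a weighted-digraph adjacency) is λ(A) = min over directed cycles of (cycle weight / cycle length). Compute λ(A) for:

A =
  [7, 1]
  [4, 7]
λ(A) = 5/2

Enumerate directed cycles and compute their means (weight / length). Sample:
  cycle 0 → 0: weight = 7, length = 1, mean = 7/1 ≈ 7.000
  cycle 1 → 1: weight = 7, length = 1, mean = 7/1 ≈ 7.000
  cycle 0 → 1 → 0: weight = 5, length = 2, mean = 5/2 ≈ 2.500
  cycle 1 → 0 → 1: weight = 5, length = 2, mean = 5/2 ≈ 2.500
Minimum mean = 2.500, attained e.g. along the cycle 0 → 1 → 0 with weight 5 and length 2. So λ(A) = 5/2 = 5/2.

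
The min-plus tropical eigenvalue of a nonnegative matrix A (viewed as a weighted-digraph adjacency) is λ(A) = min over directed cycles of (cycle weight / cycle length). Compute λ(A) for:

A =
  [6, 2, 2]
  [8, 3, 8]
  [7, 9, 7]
λ(A) = 3

Enumerate directed cycles and compute their means (weight / length). Sample:
  cycle 0 → 0: weight = 6, length = 1, mean = 6/1 ≈ 6.000
  cycle 1 → 1: weight = 3, length = 1, mean = 3/1 ≈ 3.000
  cycle 2 → 2: weight = 7, length = 1, mean = 7/1 ≈ 7.000
  cycle 0 → 1 → 0: weight = 10, length = 2, mean = 10/2 ≈ 5.000
  cycle 0 → 2 → 0: weight = 9, length = 2, mean = 9/2 ≈ 4.500
  cycle 1 → 0 → 1: weight = 10, length = 2, mean = 10/2 ≈ 5.000
Minimum mean = 3.000, attained e.g. along the cycle 1 → 1 with weight 3 and length 1. So λ(A) = 3/1 = 3.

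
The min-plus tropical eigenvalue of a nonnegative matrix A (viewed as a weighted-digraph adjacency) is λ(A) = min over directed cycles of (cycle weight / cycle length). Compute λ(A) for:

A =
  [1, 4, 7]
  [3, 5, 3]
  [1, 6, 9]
λ(A) = 1

Enumerate directed cycles and compute their means (weight / length). Sample:
  cycle 0 → 0: weight = 1, length = 1, mean = 1/1 ≈ 1.000
  cycle 1 → 1: weight = 5, length = 1, mean = 5/1 ≈ 5.000
  cycle 2 → 2: weight = 9, length = 1, mean = 9/1 ≈ 9.000
  cycle 0 → 1 → 0: weight = 7, length = 2, mean = 7/2 ≈ 3.500
  cycle 0 → 2 → 0: weight = 8, length = 2, mean = 8/2 ≈ 4.000
  cycle 1 → 0 → 1: weight = 7, length = 2, mean = 7/2 ≈ 3.500
Minimum mean = 1.000, attained e.g. along the cycle 0 → 0 with weight 1 and length 1. So λ(A) = 1/1 = 1.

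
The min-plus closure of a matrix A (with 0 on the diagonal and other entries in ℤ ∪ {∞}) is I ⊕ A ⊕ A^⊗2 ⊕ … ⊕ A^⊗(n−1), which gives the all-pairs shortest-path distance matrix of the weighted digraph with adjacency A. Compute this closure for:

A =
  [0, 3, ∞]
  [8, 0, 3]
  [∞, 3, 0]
Closure =
  [0, 3, 6]
  [8, 0, 3]
  [11, 3, 0]

This is the Floyd-Warshall all-pairs shortest-path computation. For each intermediate vertex k = 0, 1, …, 2, update dist[i][j] ← min(dist[i][j], dist[i][k] + dist[k][j]). The final matrix gives, for each (i, j), the minimum total weight of any directed path from i to j (possibly empty when i = j).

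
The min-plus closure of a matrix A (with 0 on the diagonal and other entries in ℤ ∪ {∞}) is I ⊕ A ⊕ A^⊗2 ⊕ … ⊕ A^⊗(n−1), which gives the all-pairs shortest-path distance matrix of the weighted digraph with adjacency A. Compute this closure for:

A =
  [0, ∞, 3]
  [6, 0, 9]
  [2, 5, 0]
Closure =
  [0, 8, 3]
  [6, 0, 9]
  [2, 5, 0]

This is the Floyd-Warshall all-pairs shortest-path computation. For each intermediate vertex k = 0, 1, …, 2, update dist[i][j] ← min(dist[i][j], dist[i][k] + dist[k][j]). The final matrix gives, for each (i, j), the minimum total weight of any directed path from i to j (possibly empty when i = j).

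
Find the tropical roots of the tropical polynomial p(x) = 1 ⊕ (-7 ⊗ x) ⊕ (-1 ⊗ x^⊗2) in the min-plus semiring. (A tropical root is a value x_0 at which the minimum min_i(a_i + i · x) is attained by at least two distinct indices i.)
Roots: {-6, 8}

Each tropical root is a break point of the lower envelope of the lines y = a_i + i · x (there are 3 lines, with slopes 0, 1, ..., 2). Only the lines that attain the minimum somewhere contribute to roots; other lines are dominated. Here the surviving (envelope) indices are i = 2, i = 1, i = 0.
Intersections between consecutive envelope lines give the roots: for adjacent envelope indices i < j the intersection is x = (a_i − a_j) / (j − i). Reading off the sorted break points: {-6, 8}.
Verification: at each break x_0, at least two indices attain the minimum of min_i(a_i + i · x_0).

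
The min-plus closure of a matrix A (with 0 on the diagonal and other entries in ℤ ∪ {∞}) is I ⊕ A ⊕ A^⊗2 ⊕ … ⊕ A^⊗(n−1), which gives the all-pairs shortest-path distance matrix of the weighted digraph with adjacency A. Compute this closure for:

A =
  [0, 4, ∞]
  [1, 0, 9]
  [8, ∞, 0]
Closure =
  [0, 4, 13]
  [1, 0, 9]
  [8, 12, 0]

This is the Floyd-Warshall all-pairs shortest-path computation. For each intermediate vertex k = 0, 1, …, 2, update dist[i][j] ← min(dist[i][j], dist[i][k] + dist[k][j]). The final matrix gives, for each (i, j), the minimum total weight of any directed path from i to j (possibly empty when i = j).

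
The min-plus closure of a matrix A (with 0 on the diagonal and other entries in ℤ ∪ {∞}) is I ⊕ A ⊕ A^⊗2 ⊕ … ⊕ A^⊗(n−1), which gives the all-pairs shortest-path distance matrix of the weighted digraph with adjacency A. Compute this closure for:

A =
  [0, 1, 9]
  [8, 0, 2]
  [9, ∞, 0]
Closure =
  [0, 1, 3]
  [8, 0, 2]
  [9, 10, 0]

This is the Floyd-Warshall all-pairs shortest-path computation. For each intermediate vertex k = 0, 1, …, 2, update dist[i][j] ← min(dist[i][j], dist[i][k] + dist[k][j]). The final matrix gives, for each (i, j), the minimum total weight of any directed path from i to j (possibly empty when i = j).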